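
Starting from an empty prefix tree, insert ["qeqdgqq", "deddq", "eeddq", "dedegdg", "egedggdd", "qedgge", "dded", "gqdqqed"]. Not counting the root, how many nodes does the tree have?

Count nodes per top-level branch (shared prefixes stored once):
  'd'-branch (dded, deddq, dedegdg): 12 nodes
  'e'-branch (eeddq, egedggdd): 12 nodes
  'g'-branch (gqdqqed): 7 nodes
  'q'-branch (qedgge, qeqdgqq): 11 nodes
Sum: 42

42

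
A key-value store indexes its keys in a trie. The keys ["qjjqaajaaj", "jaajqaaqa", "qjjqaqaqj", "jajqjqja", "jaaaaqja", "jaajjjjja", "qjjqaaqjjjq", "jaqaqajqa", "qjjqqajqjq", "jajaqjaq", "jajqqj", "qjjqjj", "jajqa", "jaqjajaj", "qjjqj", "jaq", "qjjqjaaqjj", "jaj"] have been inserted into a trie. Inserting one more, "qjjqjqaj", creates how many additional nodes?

"qjjqj" is already a path in the trie; the remaining "qaj" must be added.
So 8 − 5 = 3 new nodes.

3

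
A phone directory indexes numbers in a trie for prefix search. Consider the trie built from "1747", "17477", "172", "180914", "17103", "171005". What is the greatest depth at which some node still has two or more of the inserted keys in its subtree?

4

The deepest shared node is where two words last agree before diverging.
e.g. "171005" and "17103" share the prefix "1710" of length 4; no pair shares a longer one.
Longest shared-prefix length: 4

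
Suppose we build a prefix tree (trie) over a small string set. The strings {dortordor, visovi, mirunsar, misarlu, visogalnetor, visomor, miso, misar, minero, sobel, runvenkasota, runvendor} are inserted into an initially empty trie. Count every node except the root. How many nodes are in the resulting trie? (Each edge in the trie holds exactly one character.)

64

Trace insertions, counting only characters that open a new branch:
  "dortordor" → 9 new (d, o, r, t, o, r, d, o, r)
  "visovi" → 6 new (v, i, s, o, v, i)
  "mirunsar" → 8 new (m, i, r, u, n, s, a, r)
  "misarlu" → prefix "mi" already present; 5 new (s, a, r, l, u)
  "visogalnetor" → prefix "viso" already present; 8 new (g, a, l, n, e, t, o, r)
  "visomor" → prefix "viso" already present; 3 new (m, o, r)
  "miso" → prefix "mis" already present; 1 new (o)
  "misar" → prefix "misar" already present; 0 new (none)
  "minero" → prefix "mi" already present; 4 new (n, e, r, o)
  "sobel" → 5 new (s, o, b, e, l)
  "runvenkasota" → 12 new (r, u, n, v, e, n, k, a, s, o, t, a)
  "runvendor" → prefix "runven" already present; 3 new (d, o, r)
Total nodes = 9 + 6 + 8 + 5 + 8 + 3 + 1 + 0 + 4 + 5 + 12 + 3 = 64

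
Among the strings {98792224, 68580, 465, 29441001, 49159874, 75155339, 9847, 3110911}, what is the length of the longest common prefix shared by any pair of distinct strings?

2

Equivalently: take the maximum, over all pairs, of their longest common prefix length.
"9847" and "98792224" agree on "98" (2 characters) before diverging; nothing deeper is shared.
Longest shared-prefix length: 2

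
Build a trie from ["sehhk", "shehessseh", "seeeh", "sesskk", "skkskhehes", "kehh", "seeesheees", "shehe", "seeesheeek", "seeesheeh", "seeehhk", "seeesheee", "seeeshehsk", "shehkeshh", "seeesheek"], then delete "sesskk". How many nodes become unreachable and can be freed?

Walk "sesskk" from the leaf back toward the root, removing each node that no remaining word uses.
The suffix "sskk" (4 nodes) is used only by "sesskk"; the node for "se" still has the child "h", so pruning stops there.
Nodes removed: 4

4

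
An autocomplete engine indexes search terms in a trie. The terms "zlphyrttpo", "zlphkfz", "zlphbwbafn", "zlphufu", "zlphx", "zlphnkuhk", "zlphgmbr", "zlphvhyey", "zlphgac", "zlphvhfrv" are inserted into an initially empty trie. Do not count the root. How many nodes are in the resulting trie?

42

For each word, the new-node count is its length minus the longest prefix already in the trie:
  "zlphyrttpo" → 10 new (z, l, p, h, y, r, t, t, p, o)
  "zlphkfz" → prefix "zlph" already present; 3 new (k, f, z)
  "zlphbwbafn" → prefix "zlph" already present; 6 new (b, w, b, a, f, n)
  "zlphufu" → prefix "zlph" already present; 3 new (u, f, u)
  "zlphx" → prefix "zlph" already present; 1 new (x)
  "zlphnkuhk" → prefix "zlph" already present; 5 new (n, k, u, h, k)
  "zlphgmbr" → prefix "zlph" already present; 4 new (g, m, b, r)
  "zlphvhyey" → prefix "zlph" already present; 5 new (v, h, y, e, y)
  "zlphgac" → prefix "zlphg" already present; 2 new (a, c)
  "zlphvhfrv" → prefix "zlphvh" already present; 3 new (f, r, v)
Total nodes = 10 + 3 + 6 + 3 + 1 + 5 + 4 + 5 + 2 + 3 = 42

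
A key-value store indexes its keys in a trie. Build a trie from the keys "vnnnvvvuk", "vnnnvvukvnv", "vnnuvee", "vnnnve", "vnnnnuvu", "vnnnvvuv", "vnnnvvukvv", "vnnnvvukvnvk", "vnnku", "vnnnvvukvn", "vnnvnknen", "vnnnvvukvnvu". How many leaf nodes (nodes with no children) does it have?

10

A leaf is a node with no children — equivalently, the end of a word that is not a proper prefix of any other stored word.
Those words: "vnnku", "vnnnnuvu", "vnnnve", "vnnnvvukvnvk", "vnnnvvukvnvu", "vnnnvvukvv", "vnnnvvuv", "vnnnvvvuk", "vnnuvee", "vnnvnknen"
Leaf count: 10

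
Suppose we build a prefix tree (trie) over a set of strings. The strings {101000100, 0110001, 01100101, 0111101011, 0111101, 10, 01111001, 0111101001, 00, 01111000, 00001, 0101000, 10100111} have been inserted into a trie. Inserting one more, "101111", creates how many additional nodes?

"101" is already a path in the trie; the remaining "111" must be added.
New nodes needed: |"101111"| − 3 = 6 − 3 = 3.

3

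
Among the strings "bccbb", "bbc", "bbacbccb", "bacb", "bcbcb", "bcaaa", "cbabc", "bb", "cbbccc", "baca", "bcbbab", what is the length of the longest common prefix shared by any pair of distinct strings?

3

Equivalently: take the maximum, over all pairs, of their longest common prefix length.
e.g. "baca" and "bacb" share the prefix "bac" of length 3; no pair shares a longer one.
Longest shared-prefix length: 3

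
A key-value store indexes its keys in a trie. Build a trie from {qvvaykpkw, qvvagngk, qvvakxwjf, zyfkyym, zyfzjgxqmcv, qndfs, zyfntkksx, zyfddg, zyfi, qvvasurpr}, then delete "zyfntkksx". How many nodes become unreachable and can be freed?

6

Walk "zyfntkksx" from the leaf back toward the root, removing each node that no remaining word uses.
The suffix "ntkksx" (6 nodes) is used only by "zyfntkksx"; the node for "zyf" still has the child "k", so pruning stops there.
Nodes removed: 6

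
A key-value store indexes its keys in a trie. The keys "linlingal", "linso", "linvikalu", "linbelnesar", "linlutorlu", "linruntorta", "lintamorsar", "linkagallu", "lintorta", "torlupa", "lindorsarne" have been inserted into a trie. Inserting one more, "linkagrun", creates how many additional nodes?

3

The longest prefix of "linkagrun" already in the trie is "linkag" (length 6).
So 9 − 6 = 3 new nodes.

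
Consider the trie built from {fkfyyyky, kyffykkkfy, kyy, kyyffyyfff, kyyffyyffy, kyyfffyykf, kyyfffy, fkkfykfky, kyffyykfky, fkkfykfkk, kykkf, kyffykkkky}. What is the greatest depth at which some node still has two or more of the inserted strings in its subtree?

The deepest shared node is where two words last agree before diverging.
"kyyffyyfff" and "kyyffyyffy" agree on "kyyffyyff" (9 characters) before diverging; nothing deeper is shared.
Longest shared-prefix length: 9

9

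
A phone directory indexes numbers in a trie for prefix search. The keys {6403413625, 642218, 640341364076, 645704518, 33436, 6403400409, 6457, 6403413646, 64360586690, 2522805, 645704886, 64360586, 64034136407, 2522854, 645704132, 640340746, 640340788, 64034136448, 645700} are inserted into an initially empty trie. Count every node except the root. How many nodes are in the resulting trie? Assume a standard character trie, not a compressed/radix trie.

68

Insert word by word; a character creates a node only if that edge doesn't already exist:
  "6403413625" → 10 new (6, 4, 0, 3, 4, 1, 3, 6, 2, 5)
  "642218" → prefix "64" already present; 4 new (2, 2, 1, 8)
  "640341364076" → prefix "64034136" already present; 4 new (4, 0, 7, 6)
  "645704518" → prefix "64" already present; 7 new (5, 7, 0, 4, 5, 1, 8)
  "33436" → 5 new (3, 3, 4, 3, 6)
  "6403400409" → prefix "64034" already present; 5 new (0, 0, 4, 0, 9)
  "6457" → prefix "6457" already present; 0 new (none)
  "6403413646" → prefix "640341364" already present; 1 new (6)
  "64360586690" → prefix "64" already present; 9 new (3, 6, 0, 5, 8, 6, 6, 9, 0)
  "2522805" → 7 new (2, 5, 2, 2, 8, 0, 5)
  "645704886" → prefix "645704" already present; 3 new (8, 8, 6)
  "64360586" → prefix "64360586" already present; 0 new (none)
  "64034136407" → prefix "64034136407" already present; 0 new (none)
  "2522854" → prefix "25228" already present; 2 new (5, 4)
  "645704132" → prefix "645704" already present; 3 new (1, 3, 2)
  "640340746" → prefix "640340" already present; 3 new (7, 4, 6)
  "640340788" → prefix "6403407" already present; 2 new (8, 8)
  "64034136448" → prefix "640341364" already present; 2 new (4, 8)
  "645700" → prefix "64570" already present; 1 new (0)
Total nodes = 10 + 4 + 4 + 7 + 5 + 5 + 0 + 1 + 9 + 7 + 3 + 0 + 0 + 2 + 3 + 3 + 2 + 2 + 1 = 68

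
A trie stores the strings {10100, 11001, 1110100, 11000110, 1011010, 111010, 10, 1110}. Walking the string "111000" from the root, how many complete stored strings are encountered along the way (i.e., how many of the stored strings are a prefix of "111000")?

1

Check each prefix of "111000" against the stored set — each match is an end-marker on the path.
Prefixes of the query that are stored words: "1110"
Count: 1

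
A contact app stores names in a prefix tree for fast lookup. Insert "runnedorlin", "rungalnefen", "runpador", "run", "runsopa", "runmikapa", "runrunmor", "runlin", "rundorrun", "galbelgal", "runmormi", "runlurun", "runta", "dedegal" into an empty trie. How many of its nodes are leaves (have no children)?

13

A leaf is a node with no children — equivalently, the end of a word that is not a proper prefix of any other stored word.
Those words: "dedegal", "galbelgal", "rundorrun", "rungalnefen", "runlin", "runlurun", "runmikapa", "runmormi", "runnedorlin", "runpador", "runrunmor", "runsopa", "runta"
Leaf count: 13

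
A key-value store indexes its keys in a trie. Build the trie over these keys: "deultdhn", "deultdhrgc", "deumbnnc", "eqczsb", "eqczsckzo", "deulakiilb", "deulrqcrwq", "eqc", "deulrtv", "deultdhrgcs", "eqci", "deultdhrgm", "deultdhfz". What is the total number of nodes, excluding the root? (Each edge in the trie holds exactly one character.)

45

Trace insertions, counting only characters that open a new branch:
  "deultdhn" → 8 new (d, e, u, l, t, d, h, n)
  "deultdhrgc" → prefix "deultdh" already present; 3 new (r, g, c)
  "deumbnnc" → prefix "deu" already present; 5 new (m, b, n, n, c)
  "eqczsb" → 6 new (e, q, c, z, s, b)
  "eqczsckzo" → prefix "eqczs" already present; 4 new (c, k, z, o)
  "deulakiilb" → prefix "deul" already present; 6 new (a, k, i, i, l, b)
  "deulrqcrwq" → prefix "deul" already present; 6 new (r, q, c, r, w, q)
  "eqc" → prefix "eqc" already present; 0 new (none)
  "deulrtv" → prefix "deulr" already present; 2 new (t, v)
  "deultdhrgcs" → prefix "deultdhrgc" already present; 1 new (s)
  "eqci" → prefix "eqc" already present; 1 new (i)
  "deultdhrgm" → prefix "deultdhrg" already present; 1 new (m)
  "deultdhfz" → prefix "deultdh" already present; 2 new (f, z)
Total nodes = 8 + 3 + 5 + 6 + 4 + 6 + 6 + 0 + 2 + 1 + 1 + 1 + 2 = 45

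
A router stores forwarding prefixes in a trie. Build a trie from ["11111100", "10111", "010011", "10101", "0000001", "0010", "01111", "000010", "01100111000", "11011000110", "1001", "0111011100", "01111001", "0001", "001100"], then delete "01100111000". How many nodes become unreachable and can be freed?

8

After clearing the end-marker at "01100111000", prune upward until reaching a node still needed by another word.
The suffix "00111000" (8 nodes) is used only by "01100111000"; the node for "011" still has the child "1", so pruning stops there.
Nodes removed: 8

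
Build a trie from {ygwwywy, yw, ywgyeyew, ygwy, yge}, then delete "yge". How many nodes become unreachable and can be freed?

After clearing the end-marker at "yge", prune upward until reaching a node still needed by another word.
The suffix "e" (1 node) is used only by "yge"; the node for "yg" still has the child "w", so pruning stops there.
Nodes removed: 1

1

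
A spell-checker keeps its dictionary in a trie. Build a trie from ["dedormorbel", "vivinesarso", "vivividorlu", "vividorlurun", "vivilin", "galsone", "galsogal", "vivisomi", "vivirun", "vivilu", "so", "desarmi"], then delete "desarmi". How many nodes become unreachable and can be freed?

Walk "desarmi" from the leaf back toward the root, removing each node that no remaining word uses.
The suffix "sarmi" (5 nodes) is used only by "desarmi"; the node for "de" still has the child "d", so pruning stops there.
Nodes removed: 5

5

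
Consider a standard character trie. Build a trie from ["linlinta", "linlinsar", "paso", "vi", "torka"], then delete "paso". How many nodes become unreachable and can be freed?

Walk "paso" from the leaf back toward the root, removing each node that no remaining word uses.
No other word shares any prefix with "paso", so all 4 of its nodes go.
Nodes removed: 4

4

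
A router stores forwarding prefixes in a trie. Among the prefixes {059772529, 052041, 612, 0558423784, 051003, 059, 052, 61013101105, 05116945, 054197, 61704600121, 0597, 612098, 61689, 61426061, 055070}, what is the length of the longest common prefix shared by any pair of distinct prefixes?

4

Look for the deepest trie node that still has at least two words in its subtree.
e.g. "0597" and "059772529" share the prefix "0597" of length 4; no pair shares a longer one.
Longest shared-prefix length: 4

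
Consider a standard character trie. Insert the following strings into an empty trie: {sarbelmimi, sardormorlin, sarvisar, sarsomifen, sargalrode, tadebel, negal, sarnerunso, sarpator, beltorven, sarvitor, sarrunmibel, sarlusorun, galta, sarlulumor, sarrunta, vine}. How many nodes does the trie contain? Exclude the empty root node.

105

For each word, the new-node count is its length minus the longest prefix already in the trie:
  "sarbelmimi" → 10 new (s, a, r, b, e, l, m, i, m, i)
  "sardormorlin" → prefix "sar" already present; 9 new (d, o, r, m, o, r, l, i, n)
  "sarvisar" → prefix "sar" already present; 5 new (v, i, s, a, r)
  "sarsomifen" → prefix "sar" already present; 7 new (s, o, m, i, f, e, n)
  "sargalrode" → prefix "sar" already present; 7 new (g, a, l, r, o, d, e)
  "tadebel" → 7 new (t, a, d, e, b, e, l)
  "negal" → 5 new (n, e, g, a, l)
  "sarnerunso" → prefix "sar" already present; 7 new (n, e, r, u, n, s, o)
  "sarpator" → prefix "sar" already present; 5 new (p, a, t, o, r)
  "beltorven" → 9 new (b, e, l, t, o, r, v, e, n)
  "sarvitor" → prefix "sarvi" already present; 3 new (t, o, r)
  "sarrunmibel" → prefix "sar" already present; 8 new (r, u, n, m, i, b, e, l)
  "sarlusorun" → prefix "sar" already present; 7 new (l, u, s, o, r, u, n)
  "galta" → 5 new (g, a, l, t, a)
  "sarlulumor" → prefix "sarlu" already present; 5 new (l, u, m, o, r)
  "sarrunta" → prefix "sarrun" already present; 2 new (t, a)
  "vine" → 4 new (v, i, n, e)
Total nodes = 10 + 9 + 5 + 7 + 7 + 7 + 5 + 7 + 5 + 9 + 3 + 8 + 7 + 5 + 5 + 2 + 4 = 105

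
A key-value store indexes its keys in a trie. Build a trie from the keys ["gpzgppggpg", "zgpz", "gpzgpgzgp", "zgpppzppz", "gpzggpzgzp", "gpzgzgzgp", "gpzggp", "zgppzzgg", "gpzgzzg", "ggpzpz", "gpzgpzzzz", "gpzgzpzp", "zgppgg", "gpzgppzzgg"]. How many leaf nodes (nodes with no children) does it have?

13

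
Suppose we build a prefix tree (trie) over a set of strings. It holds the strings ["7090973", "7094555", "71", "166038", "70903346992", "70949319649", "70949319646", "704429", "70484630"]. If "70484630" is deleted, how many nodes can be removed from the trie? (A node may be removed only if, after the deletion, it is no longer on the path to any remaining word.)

Walk "70484630" from the leaf back toward the root, removing each node that no remaining word uses.
The suffix "84630" (5 nodes) is used only by "70484630"; the node for "704" still has the child "4", so pruning stops there.
Nodes removed: 5

5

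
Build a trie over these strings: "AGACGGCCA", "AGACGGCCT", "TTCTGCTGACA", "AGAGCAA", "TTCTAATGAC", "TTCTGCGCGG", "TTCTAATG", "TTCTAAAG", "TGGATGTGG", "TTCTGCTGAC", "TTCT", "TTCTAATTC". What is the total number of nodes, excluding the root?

Trace insertions, counting only characters that open a new branch:
  "AGACGGCCA" → 9 new (A, G, A, C, G, G, C, C, A)
  "AGACGGCCT" → prefix "AGACGGCC" already present; 1 new (T)
  "TTCTGCTGACA" → 11 new (T, T, C, T, G, C, T, G, A, C, A)
  "AGAGCAA" → prefix "AGA" already present; 4 new (G, C, A, A)
  "TTCTAATGAC" → prefix "TTCT" already present; 6 new (A, A, T, G, A, C)
  "TTCTGCGCGG" → prefix "TTCTGC" already present; 4 new (G, C, G, G)
  "TTCTAATG" → prefix "TTCTAATG" already present; 0 new (none)
  "TTCTAAAG" → prefix "TTCTAA" already present; 2 new (A, G)
  "TGGATGTGG" → prefix "T" already present; 8 new (G, G, A, T, G, T, G, G)
  "TTCTGCTGAC" → prefix "TTCTGCTGAC" already present; 0 new (none)
  "TTCT" → prefix "TTCT" already present; 0 new (none)
  "TTCTAATTC" → prefix "TTCTAAT" already present; 2 new (T, C)
Total nodes = 9 + 1 + 11 + 4 + 6 + 4 + 0 + 2 + 8 + 0 + 0 + 2 = 47

47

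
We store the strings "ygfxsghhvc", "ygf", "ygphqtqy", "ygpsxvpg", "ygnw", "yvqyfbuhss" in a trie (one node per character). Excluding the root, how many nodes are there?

For each word, the new-node count is its length minus the longest prefix already in the trie:
  "ygfxsghhvc" → 10 new (y, g, f, x, s, g, h, h, v, c)
  "ygf" → prefix "ygf" already present; 0 new (none)
  "ygphqtqy" → prefix "yg" already present; 6 new (p, h, q, t, q, y)
  "ygpsxvpg" → prefix "ygp" already present; 5 new (s, x, v, p, g)
  "ygnw" → prefix "yg" already present; 2 new (n, w)
  "yvqyfbuhss" → prefix "y" already present; 9 new (v, q, y, f, b, u, h, s, s)
Total nodes = 10 + 0 + 6 + 5 + 2 + 9 = 32

32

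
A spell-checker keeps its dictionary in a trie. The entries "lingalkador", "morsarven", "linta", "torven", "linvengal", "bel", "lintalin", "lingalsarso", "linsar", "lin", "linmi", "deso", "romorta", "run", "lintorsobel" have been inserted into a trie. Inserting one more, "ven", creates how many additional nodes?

3

Nothing in the trie begins with "v"; the whole of "ven" is new.
3 − 0 = 3 new nodes.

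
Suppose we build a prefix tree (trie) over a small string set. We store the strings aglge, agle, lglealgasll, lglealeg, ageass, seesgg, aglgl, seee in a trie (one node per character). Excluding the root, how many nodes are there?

31

Insert word by word; a character creates a node only if that edge doesn't already exist:
  "aglge" → 5 new (a, g, l, g, e)
  "agle" → prefix "agl" already present; 1 new (e)
  "lglealgasll" → 11 new (l, g, l, e, a, l, g, a, s, l, l)
  "lglealeg" → prefix "lgleal" already present; 2 new (e, g)
  "ageass" → prefix "ag" already present; 4 new (e, a, s, s)
  "seesgg" → 6 new (s, e, e, s, g, g)
  "aglgl" → prefix "aglg" already present; 1 new (l)
  "seee" → prefix "see" already present; 1 new (e)
Total nodes = 5 + 1 + 11 + 2 + 4 + 6 + 1 + 1 = 31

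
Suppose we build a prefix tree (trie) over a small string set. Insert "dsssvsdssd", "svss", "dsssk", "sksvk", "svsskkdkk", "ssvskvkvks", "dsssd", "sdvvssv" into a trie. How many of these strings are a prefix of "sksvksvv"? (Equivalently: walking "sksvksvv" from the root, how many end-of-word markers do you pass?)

1

Traverse "sksvksvv" character by character; count nodes along the way that are marked as word ends.
Prefixes of the query that are stored words: "sksvk"
Count: 1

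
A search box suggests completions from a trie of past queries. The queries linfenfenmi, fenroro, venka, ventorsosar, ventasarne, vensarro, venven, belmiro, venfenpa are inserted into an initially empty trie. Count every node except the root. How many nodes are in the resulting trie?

Trace insertions, counting only characters that open a new branch:
  "linfenfenmi" → 11 new (l, i, n, f, e, n, f, e, n, m, i)
  "fenroro" → 7 new (f, e, n, r, o, r, o)
  "venka" → 5 new (v, e, n, k, a)
  "ventorsosar" → prefix "ven" already present; 8 new (t, o, r, s, o, s, a, r)
  "ventasarne" → prefix "vent" already present; 6 new (a, s, a, r, n, e)
  "vensarro" → prefix "ven" already present; 5 new (s, a, r, r, o)
  "venven" → prefix "ven" already present; 3 new (v, e, n)
  "belmiro" → 7 new (b, e, l, m, i, r, o)
  "venfenpa" → prefix "ven" already present; 5 new (f, e, n, p, a)
Total nodes = 11 + 7 + 5 + 8 + 6 + 5 + 3 + 7 + 5 = 57

57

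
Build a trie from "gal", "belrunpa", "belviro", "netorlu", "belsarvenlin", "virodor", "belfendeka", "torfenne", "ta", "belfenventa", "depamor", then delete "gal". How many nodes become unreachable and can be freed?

3

A node on "gal"'s path can go only if nothing else ends at it or branches off below it.
No other word shares any prefix with "gal", so all 3 of its nodes go.
Nodes removed: 3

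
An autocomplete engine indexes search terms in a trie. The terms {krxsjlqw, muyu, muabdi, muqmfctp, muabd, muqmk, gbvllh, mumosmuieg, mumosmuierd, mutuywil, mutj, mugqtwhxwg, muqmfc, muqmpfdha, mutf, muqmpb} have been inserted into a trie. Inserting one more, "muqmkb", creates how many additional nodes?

1

"muqmk" is already a path in the trie; the remaining "b" must be added.
Each of the 1 remaining characters creates one node.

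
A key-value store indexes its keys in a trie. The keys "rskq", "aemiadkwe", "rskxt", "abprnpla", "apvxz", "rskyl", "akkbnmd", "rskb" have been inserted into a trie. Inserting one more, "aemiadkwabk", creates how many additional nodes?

"aemiadkw" is already a path in the trie; the remaining "abk" must be added.
New nodes needed: |"aemiadkwabk"| − 8 = 11 − 8 = 3.

3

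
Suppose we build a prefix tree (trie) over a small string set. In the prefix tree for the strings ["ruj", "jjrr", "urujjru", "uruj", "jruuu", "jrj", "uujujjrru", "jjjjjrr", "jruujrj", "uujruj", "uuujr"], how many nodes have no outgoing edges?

Leaves are exactly the stored words that no other stored word extends.
Those words: "jjjjjrr", "jjrr", "jrj", "jruujrj", "jruuu", "ruj", "urujjru", "uujruj", "uujujjrru", "uuujr"
Leaf count: 10

10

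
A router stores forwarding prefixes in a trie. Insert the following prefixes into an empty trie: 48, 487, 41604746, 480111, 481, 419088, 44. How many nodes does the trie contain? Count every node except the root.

20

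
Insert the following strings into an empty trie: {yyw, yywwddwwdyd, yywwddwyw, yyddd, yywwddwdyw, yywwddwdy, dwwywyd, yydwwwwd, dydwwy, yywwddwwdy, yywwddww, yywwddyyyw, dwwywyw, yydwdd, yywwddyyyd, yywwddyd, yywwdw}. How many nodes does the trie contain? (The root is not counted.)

46

Insert word by word; a character creates a node only if that edge doesn't already exist:
  "yyw" → 3 new (y, y, w)
  "yywwddwwdyd" → prefix "yyw" already present; 8 new (w, d, d, w, w, d, y, d)
  "yywwddwyw" → prefix "yywwddw" already present; 2 new (y, w)
  "yyddd" → prefix "yy" already present; 3 new (d, d, d)
  "yywwddwdyw" → prefix "yywwddw" already present; 3 new (d, y, w)
  "yywwddwdy" → prefix "yywwddwdy" already present; 0 new (none)
  "dwwywyd" → 7 new (d, w, w, y, w, y, d)
  "yydwwwwd" → prefix "yyd" already present; 5 new (w, w, w, w, d)
  "dydwwy" → prefix "d" already present; 5 new (y, d, w, w, y)
  "yywwddwwdy" → prefix "yywwddwwdy" already present; 0 new (none)
  "yywwddww" → prefix "yywwddww" already present; 0 new (none)
  "yywwddyyyw" → prefix "yywwdd" already present; 4 new (y, y, y, w)
  "dwwywyw" → prefix "dwwywy" already present; 1 new (w)
  "yydwdd" → prefix "yydw" already present; 2 new (d, d)
  "yywwddyyyd" → prefix "yywwddyyy" already present; 1 new (d)
  "yywwddyd" → prefix "yywwddy" already present; 1 new (d)
  "yywwdw" → prefix "yywwd" already present; 1 new (w)
Total nodes = 3 + 8 + 2 + 3 + 3 + 0 + 7 + 5 + 5 + 0 + 0 + 4 + 1 + 2 + 1 + 1 + 1 = 46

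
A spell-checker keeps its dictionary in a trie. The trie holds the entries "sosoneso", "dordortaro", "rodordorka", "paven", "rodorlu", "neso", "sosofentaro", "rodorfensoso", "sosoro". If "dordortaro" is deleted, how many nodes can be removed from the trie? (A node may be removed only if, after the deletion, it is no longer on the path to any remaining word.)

After clearing the end-marker at "dordortaro", prune upward until reaching a node still needed by another word.
No other word shares any prefix with "dordortaro", so all 10 of its nodes go.
Nodes removed: 10

10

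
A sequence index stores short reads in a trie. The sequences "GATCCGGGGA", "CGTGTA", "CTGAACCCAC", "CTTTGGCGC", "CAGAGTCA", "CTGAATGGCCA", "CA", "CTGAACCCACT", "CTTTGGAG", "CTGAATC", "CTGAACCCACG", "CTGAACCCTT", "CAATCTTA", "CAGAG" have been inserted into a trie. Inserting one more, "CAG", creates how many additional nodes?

Every character of "CAG" already lies on an existing path (it is a prefix of some stored word).
No new nodes are needed: 0.

0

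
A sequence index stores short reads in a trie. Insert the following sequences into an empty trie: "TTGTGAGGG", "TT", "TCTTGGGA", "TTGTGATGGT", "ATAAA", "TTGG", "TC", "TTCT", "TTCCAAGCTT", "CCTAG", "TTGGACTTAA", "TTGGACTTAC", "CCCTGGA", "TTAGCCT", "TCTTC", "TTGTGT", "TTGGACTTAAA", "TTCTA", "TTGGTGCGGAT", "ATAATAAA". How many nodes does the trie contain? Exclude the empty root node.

Trace insertions, counting only characters that open a new branch:
  "TTGTGAGGG" → 9 new (T, T, G, T, G, A, G, G, G)
  "TT" → prefix "TT" already present; 0 new (none)
  "TCTTGGGA" → prefix "T" already present; 7 new (C, T, T, G, G, G, A)
  "TTGTGATGGT" → prefix "TTGTGA" already present; 4 new (T, G, G, T)
  "ATAAA" → 5 new (A, T, A, A, A)
  "TTGG" → prefix "TTG" already present; 1 new (G)
  "TC" → prefix "TC" already present; 0 new (none)
  "TTCT" → prefix "TT" already present; 2 new (C, T)
  "TTCCAAGCTT" → prefix "TTC" already present; 7 new (C, A, A, G, C, T, T)
  "CCTAG" → 5 new (C, C, T, A, G)
  "TTGGACTTAA" → prefix "TTGG" already present; 6 new (A, C, T, T, A, A)
  "TTGGACTTAC" → prefix "TTGGACTTA" already present; 1 new (C)
  "CCCTGGA" → prefix "CC" already present; 5 new (C, T, G, G, A)
  "TTAGCCT" → prefix "TT" already present; 5 new (A, G, C, C, T)
  "TCTTC" → prefix "TCTT" already present; 1 new (C)
  "TTGTGT" → prefix "TTGTG" already present; 1 new (T)
  "TTGGACTTAAA" → prefix "TTGGACTTAA" already present; 1 new (A)
  "TTCTA" → prefix "TTCT" already present; 1 new (A)
  "TTGGTGCGGAT" → prefix "TTGG" already present; 7 new (T, G, C, G, G, A, T)
  "ATAATAAA" → prefix "ATAA" already present; 4 new (T, A, A, A)
Total nodes = 9 + 0 + 7 + 4 + 5 + 1 + 0 + 2 + 7 + 5 + 6 + 1 + 5 + 5 + 1 + 1 + 1 + 1 + 7 + 4 = 72

72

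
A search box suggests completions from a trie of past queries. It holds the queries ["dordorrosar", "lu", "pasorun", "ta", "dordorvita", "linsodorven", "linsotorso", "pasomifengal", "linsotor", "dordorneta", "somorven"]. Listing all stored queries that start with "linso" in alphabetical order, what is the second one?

linsotor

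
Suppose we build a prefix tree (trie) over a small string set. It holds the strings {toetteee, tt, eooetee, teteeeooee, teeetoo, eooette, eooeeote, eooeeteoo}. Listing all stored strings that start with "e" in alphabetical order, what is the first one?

DFS of the "e" subtree visits, in order: "eooeeote", "eooeeteoo", "eooetee", "eooette"
Position 1: eooeeote

eooeeote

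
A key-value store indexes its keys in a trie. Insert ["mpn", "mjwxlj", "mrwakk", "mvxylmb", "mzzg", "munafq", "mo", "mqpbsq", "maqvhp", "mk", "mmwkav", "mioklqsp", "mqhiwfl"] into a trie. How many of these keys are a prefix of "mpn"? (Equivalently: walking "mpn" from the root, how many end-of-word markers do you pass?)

1

Check each prefix of "mpn" against the stored set — each match is an end-marker on the path.
Prefixes of the query that are stored words: "mpn"
Count: 1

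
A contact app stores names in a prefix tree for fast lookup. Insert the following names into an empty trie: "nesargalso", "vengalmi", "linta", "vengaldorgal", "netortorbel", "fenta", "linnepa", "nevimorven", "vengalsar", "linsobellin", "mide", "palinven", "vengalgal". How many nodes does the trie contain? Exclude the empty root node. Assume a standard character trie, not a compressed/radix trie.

Insert word by word; a character creates a node only if that edge doesn't already exist:
  "nesargalso" → 10 new (n, e, s, a, r, g, a, l, s, o)
  "vengalmi" → 8 new (v, e, n, g, a, l, m, i)
  "linta" → 5 new (l, i, n, t, a)
  "vengaldorgal" → prefix "vengal" already present; 6 new (d, o, r, g, a, l)
  "netortorbel" → prefix "ne" already present; 9 new (t, o, r, t, o, r, b, e, l)
  "fenta" → 5 new (f, e, n, t, a)
  "linnepa" → prefix "lin" already present; 4 new (n, e, p, a)
  "nevimorven" → prefix "ne" already present; 8 new (v, i, m, o, r, v, e, n)
  "vengalsar" → prefix "vengal" already present; 3 new (s, a, r)
  "linsobellin" → prefix "lin" already present; 8 new (s, o, b, e, l, l, i, n)
  "mide" → 4 new (m, i, d, e)
  "palinven" → 8 new (p, a, l, i, n, v, e, n)
  "vengalgal" → prefix "vengal" already present; 3 new (g, a, l)
Total nodes = 10 + 8 + 5 + 6 + 9 + 5 + 4 + 8 + 3 + 8 + 4 + 8 + 3 = 81

81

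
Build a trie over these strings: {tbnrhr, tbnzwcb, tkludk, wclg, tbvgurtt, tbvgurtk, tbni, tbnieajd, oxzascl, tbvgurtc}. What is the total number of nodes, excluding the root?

39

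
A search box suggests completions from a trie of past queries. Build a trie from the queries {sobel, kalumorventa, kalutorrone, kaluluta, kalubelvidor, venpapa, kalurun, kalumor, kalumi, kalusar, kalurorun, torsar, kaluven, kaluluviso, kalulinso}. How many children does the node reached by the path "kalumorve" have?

Walk "kalumorve" from the root, arriving at one node.
Distinct next characters after "kalumorve": n.
That node has 1 child edge.

1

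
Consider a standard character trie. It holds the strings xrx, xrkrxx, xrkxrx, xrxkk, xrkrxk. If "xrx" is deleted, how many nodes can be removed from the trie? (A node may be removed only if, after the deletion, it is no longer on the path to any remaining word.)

Walk "xrx" from the leaf back toward the root, removing each node that no remaining word uses.
Every node on "xrx" is still needed (e.g. by "xrxkk"), so nothing is freed.
Nodes removed: 0

0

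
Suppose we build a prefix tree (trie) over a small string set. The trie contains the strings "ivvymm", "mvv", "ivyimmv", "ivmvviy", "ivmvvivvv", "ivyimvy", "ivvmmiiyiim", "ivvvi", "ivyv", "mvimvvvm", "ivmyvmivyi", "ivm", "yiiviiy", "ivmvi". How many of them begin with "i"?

11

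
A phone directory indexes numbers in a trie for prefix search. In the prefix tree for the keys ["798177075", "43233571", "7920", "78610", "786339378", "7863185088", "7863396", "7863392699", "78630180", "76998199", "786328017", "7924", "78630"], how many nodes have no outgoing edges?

A leaf is a node with no children — equivalently, the end of a word that is not a proper prefix of any other stored word.
Those words: "43233571", "76998199", "78610", "78630180", "7863185088", "786328017", "7863392699", "786339378", "7863396", "7920", "7924", "798177075"
Leaf count: 12

12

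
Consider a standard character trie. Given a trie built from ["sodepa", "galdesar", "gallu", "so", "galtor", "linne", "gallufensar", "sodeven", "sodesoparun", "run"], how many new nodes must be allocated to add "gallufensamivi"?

Walking "gallufensamivi" from the root, the first 10 characters ("gallufensa") follow existing edges; "m" is the first miss.
Each of the 4 remaining characters creates one node.

4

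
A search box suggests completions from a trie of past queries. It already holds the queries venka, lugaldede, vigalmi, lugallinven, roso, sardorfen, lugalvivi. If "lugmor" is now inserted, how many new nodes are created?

3

The longest prefix of "lugmor" already in the trie is "lug" (length 3).
Each of the 3 remaining characters creates one node.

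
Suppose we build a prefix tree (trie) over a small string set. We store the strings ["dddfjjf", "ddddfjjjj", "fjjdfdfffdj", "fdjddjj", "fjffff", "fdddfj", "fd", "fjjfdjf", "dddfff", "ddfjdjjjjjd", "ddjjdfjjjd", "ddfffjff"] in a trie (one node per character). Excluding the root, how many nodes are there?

Count nodes per top-level branch (shared prefixes stored once):
  'd'-branch (ddddfjjjj, dddfff, dddfjjf, ddfffjff, ddfjdjjjjjd, ddjjdfjjjd): 37 nodes
  'f'-branch (fd, fdddfj, fdjddjj, fjffff, fjjdfdfffdj, fjjfdjf): 29 nodes
Sum: 66

66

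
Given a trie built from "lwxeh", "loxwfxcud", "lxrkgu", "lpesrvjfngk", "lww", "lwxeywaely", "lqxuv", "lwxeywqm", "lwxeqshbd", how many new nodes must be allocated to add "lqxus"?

1

Walking "lqxus" from the root, the first 4 characters ("lqxu") follow existing edges; "s" is the first miss.
New nodes needed: |"lqxus"| − 4 = 5 − 4 = 1.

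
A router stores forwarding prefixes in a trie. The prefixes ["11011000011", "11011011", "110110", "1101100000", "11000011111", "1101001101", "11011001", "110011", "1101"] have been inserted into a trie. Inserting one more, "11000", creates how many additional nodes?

0

"11000" is already a full path in the trie; only an end-marker is added.
No new nodes are needed: 0.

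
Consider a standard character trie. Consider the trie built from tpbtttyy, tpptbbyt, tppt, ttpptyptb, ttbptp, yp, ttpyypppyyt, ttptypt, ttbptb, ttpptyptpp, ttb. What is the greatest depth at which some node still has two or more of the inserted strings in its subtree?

Look for the deepest trie node that still has at least two words in its subtree.
"ttpptyptb" and "ttpptyptpp" agree on "ttpptypt" (8 characters) before diverging; nothing deeper is shared.
Longest shared-prefix length: 8

8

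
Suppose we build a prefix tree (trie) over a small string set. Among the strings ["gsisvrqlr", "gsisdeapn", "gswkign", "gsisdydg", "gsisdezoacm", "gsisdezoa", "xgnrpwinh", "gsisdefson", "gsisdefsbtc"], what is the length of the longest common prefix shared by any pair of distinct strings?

The deepest shared node is where two words last agree before diverging.
"gsisdezoa" and "gsisdezoacm" agree on "gsisdezoa" (9 characters) before diverging; nothing deeper is shared.
Longest shared-prefix length: 9

9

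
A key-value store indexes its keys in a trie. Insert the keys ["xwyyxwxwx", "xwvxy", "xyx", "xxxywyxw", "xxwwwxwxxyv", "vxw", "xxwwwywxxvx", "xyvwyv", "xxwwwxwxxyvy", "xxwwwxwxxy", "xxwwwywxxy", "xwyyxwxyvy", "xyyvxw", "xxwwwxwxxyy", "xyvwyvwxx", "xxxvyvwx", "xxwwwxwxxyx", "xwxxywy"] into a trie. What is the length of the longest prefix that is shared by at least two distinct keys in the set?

Look for the deepest trie node that still has at least two words in its subtree.
e.g. "xxwwwxwxxyv" and "xxwwwxwxxyvy" share the prefix "xxwwwxwxxyv" of length 11; no pair shares a longer one.
Longest shared-prefix length: 11

11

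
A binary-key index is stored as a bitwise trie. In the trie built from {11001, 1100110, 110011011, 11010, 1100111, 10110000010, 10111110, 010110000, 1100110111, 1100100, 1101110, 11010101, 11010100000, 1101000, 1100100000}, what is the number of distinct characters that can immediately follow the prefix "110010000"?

The children of the "110010000" node are the distinct next characters among strings starting with "110010000".
Distinct next characters after "110010000": 0.
That node has 1 child edge.

1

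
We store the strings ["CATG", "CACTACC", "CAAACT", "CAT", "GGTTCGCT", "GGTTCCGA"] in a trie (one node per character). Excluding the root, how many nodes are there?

Trace insertions, counting only characters that open a new branch:
  "CATG" → 4 new (C, A, T, G)
  "CACTACC" → prefix "CA" already present; 5 new (C, T, A, C, C)
  "CAAACT" → prefix "CA" already present; 4 new (A, A, C, T)
  "CAT" → prefix "CAT" already present; 0 new (none)
  "GGTTCGCT" → 8 new (G, G, T, T, C, G, C, T)
  "GGTTCCGA" → prefix "GGTTC" already present; 3 new (C, G, A)
Total nodes = 4 + 5 + 4 + 0 + 8 + 3 = 24

24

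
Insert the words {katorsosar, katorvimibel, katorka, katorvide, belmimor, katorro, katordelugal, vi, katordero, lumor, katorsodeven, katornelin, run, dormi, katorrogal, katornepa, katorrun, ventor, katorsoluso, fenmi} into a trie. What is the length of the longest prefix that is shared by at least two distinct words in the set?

7

Look for the deepest trie node that still has at least two words in its subtree.
"katordelugal" and "katordero" agree on "katorde" (7 characters) before diverging; nothing deeper is shared.
Longest shared-prefix length: 7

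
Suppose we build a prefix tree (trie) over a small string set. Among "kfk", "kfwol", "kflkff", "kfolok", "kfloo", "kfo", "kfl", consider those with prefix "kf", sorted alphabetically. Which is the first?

DFS of the "kf" subtree visits, in order: "kfk", "kfl", "kflkff", "kfloo", "kfo", "kfolok", "kfwol"
Position 1: kfk

kfk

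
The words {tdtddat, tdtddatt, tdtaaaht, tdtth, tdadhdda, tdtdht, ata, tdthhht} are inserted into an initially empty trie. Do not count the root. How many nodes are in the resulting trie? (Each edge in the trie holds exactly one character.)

30

For each word, the new-node count is its length minus the longest prefix already in the trie:
  "tdtddat" → 7 new (t, d, t, d, d, a, t)
  "tdtddatt" → prefix "tdtddat" already present; 1 new (t)
  "tdtaaaht" → prefix "tdt" already present; 5 new (a, a, a, h, t)
  "tdtth" → prefix "tdt" already present; 2 new (t, h)
  "tdadhdda" → prefix "td" already present; 6 new (a, d, h, d, d, a)
  "tdtdht" → prefix "tdtd" already present; 2 new (h, t)
  "ata" → 3 new (a, t, a)
  "tdthhht" → prefix "tdt" already present; 4 new (h, h, h, t)
Total nodes = 7 + 1 + 5 + 2 + 6 + 2 + 3 + 4 = 30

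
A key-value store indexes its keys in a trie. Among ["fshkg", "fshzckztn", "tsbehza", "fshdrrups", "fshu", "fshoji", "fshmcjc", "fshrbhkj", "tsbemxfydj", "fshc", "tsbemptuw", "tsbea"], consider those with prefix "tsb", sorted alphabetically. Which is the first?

Words with prefix "tsb", in lexicographic order: "tsbea", "tsbehza", "tsbemptuw", "tsbemxfydj"
The 1st is tsbea.

tsbea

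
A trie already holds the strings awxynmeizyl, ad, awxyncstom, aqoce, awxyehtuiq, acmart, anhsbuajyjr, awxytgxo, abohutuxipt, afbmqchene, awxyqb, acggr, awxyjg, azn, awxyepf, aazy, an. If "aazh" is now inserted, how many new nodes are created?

1

"aaz" is already a path in the trie; the remaining "h" must be added.
So 4 − 3 = 1 new nodes.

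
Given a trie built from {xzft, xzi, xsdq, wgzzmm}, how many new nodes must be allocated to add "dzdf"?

4

No existing word starts with "d", so every character of "dzdf" needs a new node.
4 − 0 = 4 new nodes.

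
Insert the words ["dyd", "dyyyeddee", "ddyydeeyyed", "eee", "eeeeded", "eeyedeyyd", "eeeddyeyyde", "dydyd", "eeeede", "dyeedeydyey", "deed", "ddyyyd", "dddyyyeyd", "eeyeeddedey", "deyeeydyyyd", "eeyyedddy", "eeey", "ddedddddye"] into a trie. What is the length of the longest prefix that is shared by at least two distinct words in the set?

6

Equivalently: take the maximum, over all pairs, of their longest common prefix length.
"eeeede" and "eeeeded" agree on "eeeede" (6 characters) before diverging; nothing deeper is shared.
Longest shared-prefix length: 6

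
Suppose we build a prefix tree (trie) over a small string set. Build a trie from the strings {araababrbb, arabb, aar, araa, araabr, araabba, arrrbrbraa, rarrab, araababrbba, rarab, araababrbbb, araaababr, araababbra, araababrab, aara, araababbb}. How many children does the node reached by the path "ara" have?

2

Walk "ara" from the root, arriving at one node.
Distinct next characters after "ara": a, b.
That node has 2 child edges.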